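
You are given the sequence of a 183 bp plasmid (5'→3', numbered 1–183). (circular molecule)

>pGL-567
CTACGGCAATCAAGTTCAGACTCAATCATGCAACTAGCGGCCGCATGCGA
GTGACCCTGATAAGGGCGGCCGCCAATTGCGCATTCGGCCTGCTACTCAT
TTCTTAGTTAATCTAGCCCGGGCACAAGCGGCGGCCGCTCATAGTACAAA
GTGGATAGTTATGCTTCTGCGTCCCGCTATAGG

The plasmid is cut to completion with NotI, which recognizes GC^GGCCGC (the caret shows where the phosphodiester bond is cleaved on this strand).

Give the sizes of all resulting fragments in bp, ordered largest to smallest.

NotI sites (GCGGCCGC) start at positions 37, 66, 131.
NotI cuts after base 2 of each site, so after positions 38, 67, 132.
Circular molecule, 3 cuts → 3 fragments:
  39–67 → 29 bp
  68–132 → 65 bp
  133–183 then 1–38 → 51 + 38 = 89 bp
Sorted largest to smallest: 89, 65, 29 bp.

89, 65, 29 bp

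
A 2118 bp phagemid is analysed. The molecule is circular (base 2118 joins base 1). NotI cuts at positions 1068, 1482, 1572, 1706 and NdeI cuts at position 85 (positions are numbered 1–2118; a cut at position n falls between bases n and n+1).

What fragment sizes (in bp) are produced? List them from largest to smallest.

Combined cut positions (sorted): 85, 1068, 1482, 1572, 1706.
Circular molecule, 5 cuts → 5 fragments:
  1068 − 85 = 983 bp
  1482 − 1068 = 414 bp
  1572 − 1482 = 90 bp
  1706 − 1572 = 134 bp
  wrap: 2118 − 1706 + 85 = 497 bp
Sorted largest to smallest: 983, 497, 414, 134, 90 bp.

983, 497, 414, 134, 90 bp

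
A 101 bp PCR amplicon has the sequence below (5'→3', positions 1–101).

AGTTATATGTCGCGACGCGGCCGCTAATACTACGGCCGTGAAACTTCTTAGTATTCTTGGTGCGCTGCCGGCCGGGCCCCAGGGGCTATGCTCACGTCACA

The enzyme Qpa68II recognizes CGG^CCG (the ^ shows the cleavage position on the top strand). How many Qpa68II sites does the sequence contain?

3

CGGCCG occurs starting at positions 18, 33, 69.
Qpa68II cuts at 3 sites.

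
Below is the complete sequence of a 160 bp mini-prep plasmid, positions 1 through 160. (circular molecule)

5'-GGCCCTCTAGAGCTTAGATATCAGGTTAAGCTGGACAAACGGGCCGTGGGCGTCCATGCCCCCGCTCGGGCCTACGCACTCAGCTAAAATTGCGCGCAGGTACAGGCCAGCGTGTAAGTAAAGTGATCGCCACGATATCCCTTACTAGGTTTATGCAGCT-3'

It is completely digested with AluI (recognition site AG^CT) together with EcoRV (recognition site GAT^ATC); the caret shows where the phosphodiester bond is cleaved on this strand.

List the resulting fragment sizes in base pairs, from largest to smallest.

53, 53, 22, 14, 11, 7 bp

AluI sites (AGCT) start at positions 11, 29, 82, 157.
AluI cuts after base 2 of each site, so after positions 12, 30, 83, 158.
EcoRV sites (GATATC) start at positions 17, 134.
EcoRV cuts after base 3 of each site, so after positions 19, 136.
Combined cut positions: 12, 19, 30, 83, 136, 158.
Circular molecule, 6 cuts → 6 fragments:
  13–19 → 7 bp
  20–30 → 11 bp
  31–83 → 53 bp
  84–136 → 53 bp
  137–158 → 22 bp
  159–160 then 1–12 → 2 + 12 = 14 bp
Sorted largest to smallest: 53, 53, 22, 14, 11, 7 bp.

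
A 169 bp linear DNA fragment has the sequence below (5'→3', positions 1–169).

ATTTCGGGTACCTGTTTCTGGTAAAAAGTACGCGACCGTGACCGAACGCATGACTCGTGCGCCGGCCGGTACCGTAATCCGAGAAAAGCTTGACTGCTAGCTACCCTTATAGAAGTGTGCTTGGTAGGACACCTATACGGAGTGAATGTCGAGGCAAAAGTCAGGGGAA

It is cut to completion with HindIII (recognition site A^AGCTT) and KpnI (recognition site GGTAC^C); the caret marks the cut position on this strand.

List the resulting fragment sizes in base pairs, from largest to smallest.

83, 61, 14, 11 bp

The HindIII site (AAGCTT) starts at position 86.
HindIII cuts after the first base of each site, so after position 86.
KpnI sites (GGTACC) start at positions 7, 68.
KpnI cuts after base 5 of each site (before the last base), so after positions 11, 72.
Combined cut positions: 11, 72, 86.
Linear molecule, 3 cuts → 4 fragments:
  1–11 → 11 bp
  12–72 → 61 bp
  73–86 → 14 bp
  87–169 → 83 bp
Sorted largest to smallest: 83, 61, 14, 11 bp.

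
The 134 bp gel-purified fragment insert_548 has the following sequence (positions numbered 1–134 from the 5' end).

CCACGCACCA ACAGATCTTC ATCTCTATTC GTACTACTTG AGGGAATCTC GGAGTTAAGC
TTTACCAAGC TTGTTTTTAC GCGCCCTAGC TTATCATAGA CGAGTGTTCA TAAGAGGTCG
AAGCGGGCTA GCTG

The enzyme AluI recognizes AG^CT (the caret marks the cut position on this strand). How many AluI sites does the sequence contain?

AGCT occurs starting at positions 58, 68, 88, 130.
AluI cuts at 4 sites.

4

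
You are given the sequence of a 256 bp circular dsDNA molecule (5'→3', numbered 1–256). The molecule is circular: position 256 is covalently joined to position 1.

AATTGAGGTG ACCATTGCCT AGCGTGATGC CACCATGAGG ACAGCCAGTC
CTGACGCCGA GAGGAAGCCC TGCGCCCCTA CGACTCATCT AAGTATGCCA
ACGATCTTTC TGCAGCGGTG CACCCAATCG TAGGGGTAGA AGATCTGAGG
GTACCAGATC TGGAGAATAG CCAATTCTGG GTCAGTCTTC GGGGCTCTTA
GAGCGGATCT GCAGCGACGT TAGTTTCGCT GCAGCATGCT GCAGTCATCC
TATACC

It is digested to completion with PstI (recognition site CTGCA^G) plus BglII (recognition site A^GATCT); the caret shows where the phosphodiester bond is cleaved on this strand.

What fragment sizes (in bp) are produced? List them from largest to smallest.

PstI sites (CTGCAG) start at positions 110, 209, 229, 239.
PstI cuts after base 5 of each site (before the last base), so after positions 114, 213, 233, 243.
BglII sites (AGATCT) start at positions 141, 156.
BglII cuts after the first base of each site, so after positions 141, 156.
Combined cut positions: 114, 141, 156, 213, 233, 243.
Circular molecule, 6 cuts → 6 fragments:
  115–141 → 27 bp
  142–156 → 15 bp
  157–213 → 57 bp
  214–233 → 20 bp
  234–243 → 10 bp
  244–256 then 1–114 → 13 + 114 = 127 bp
Sorted largest to smallest: 127, 57, 27, 20, 15, 10 bp.

127, 57, 27, 20, 15, 10 bp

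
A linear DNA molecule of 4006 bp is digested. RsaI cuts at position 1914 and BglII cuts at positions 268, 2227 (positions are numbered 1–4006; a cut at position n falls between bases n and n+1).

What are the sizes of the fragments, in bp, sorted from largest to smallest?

Combined cut positions (sorted): 268, 1914, 2227.
Linear molecule, 3 cuts → 4 fragments:
  268 − 0 = 268 bp
  1914 − 268 = 1646 bp
  2227 − 1914 = 313 bp
  4006 − 2227 = 1779 bp
Sorted largest to smallest: 1779, 1646, 313, 268 bp.

1779, 1646, 313, 268 bp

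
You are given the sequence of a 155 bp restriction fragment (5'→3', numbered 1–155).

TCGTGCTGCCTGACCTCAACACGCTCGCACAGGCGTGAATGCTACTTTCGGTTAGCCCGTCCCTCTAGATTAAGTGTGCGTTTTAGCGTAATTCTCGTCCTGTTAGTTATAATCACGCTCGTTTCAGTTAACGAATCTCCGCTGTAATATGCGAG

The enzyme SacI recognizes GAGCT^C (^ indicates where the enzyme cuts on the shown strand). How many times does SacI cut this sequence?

No occurrence of GAGCTC is present in the sequence.
SacI does not cut: 0 sites.

0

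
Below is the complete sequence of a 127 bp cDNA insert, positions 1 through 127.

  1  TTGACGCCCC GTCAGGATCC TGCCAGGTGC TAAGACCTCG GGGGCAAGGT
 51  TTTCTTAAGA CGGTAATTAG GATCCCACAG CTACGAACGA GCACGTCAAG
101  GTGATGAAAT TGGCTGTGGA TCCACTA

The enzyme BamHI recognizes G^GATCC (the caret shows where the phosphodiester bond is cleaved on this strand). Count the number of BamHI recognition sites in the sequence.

GGATCC occurs starting at positions 15, 70, 118.
BamHI cuts at 3 sites.

3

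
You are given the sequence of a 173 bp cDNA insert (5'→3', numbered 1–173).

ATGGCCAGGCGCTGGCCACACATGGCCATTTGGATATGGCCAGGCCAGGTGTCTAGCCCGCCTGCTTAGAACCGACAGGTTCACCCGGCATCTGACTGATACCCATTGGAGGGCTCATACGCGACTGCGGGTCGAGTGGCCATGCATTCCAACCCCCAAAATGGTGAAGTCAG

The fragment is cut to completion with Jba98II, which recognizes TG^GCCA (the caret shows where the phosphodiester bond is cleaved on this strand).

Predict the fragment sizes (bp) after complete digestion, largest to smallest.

100, 35, 14, 11, 10, 3 bp

Jba98II sites (TGGCCA) start at positions 2, 13, 23, 37, 137.
Jba98II cuts after base 2 of each site, so after positions 3, 14, 24, 38, 138.
Linear molecule, 5 cuts → 6 fragments:
  1–3 → 3 bp
  4–14 → 11 bp
  15–24 → 10 bp
  25–38 → 14 bp
  39–138 → 100 bp
  139–173 → 35 bp
Sorted largest to smallest: 100, 35, 14, 11, 10, 3 bp.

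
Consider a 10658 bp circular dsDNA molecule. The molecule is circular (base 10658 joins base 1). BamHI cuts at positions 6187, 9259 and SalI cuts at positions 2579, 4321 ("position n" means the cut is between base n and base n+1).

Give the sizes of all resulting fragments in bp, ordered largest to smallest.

Combined cut positions (sorted): 2579, 4321, 6187, 9259.
Circular molecule, 4 cuts → 4 fragments:
  4321 − 2579 = 1742 bp
  6187 − 4321 = 1866 bp
  9259 − 6187 = 3072 bp
  wrap: 10658 − 9259 + 2579 = 3978 bp
Sorted largest to smallest: 3978, 3072, 1866, 1742 bp.

3978, 3072, 1866, 1742 bp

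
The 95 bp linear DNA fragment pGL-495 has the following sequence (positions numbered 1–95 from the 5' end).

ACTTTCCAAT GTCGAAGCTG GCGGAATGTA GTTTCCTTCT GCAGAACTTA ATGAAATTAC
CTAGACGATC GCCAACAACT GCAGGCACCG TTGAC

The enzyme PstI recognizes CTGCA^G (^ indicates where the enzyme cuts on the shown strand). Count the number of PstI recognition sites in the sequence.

CTGCAG occurs starting at positions 39, 79.
PstI cuts at 2 sites.

2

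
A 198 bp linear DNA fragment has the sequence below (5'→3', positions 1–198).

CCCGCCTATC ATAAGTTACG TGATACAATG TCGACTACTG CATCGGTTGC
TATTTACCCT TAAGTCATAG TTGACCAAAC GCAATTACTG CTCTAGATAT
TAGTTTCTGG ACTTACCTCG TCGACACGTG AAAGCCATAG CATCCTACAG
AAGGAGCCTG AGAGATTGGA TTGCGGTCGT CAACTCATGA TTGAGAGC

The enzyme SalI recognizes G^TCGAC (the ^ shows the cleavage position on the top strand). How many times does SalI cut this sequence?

GTCGAC occurs starting at positions 30, 120.
SalI cuts at 2 sites.

2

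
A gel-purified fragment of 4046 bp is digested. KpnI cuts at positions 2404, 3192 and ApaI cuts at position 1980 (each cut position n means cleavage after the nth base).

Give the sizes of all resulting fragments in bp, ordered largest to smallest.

Combined cut positions (sorted): 1980, 2404, 3192.
Linear molecule, 3 cuts → 4 fragments:
  1980 − 0 = 1980 bp
  2404 − 1980 = 424 bp
  3192 − 2404 = 788 bp
  4046 − 3192 = 854 bp
Sorted largest to smallest: 1980, 854, 788, 424 bp.

1980, 854, 788, 424 bp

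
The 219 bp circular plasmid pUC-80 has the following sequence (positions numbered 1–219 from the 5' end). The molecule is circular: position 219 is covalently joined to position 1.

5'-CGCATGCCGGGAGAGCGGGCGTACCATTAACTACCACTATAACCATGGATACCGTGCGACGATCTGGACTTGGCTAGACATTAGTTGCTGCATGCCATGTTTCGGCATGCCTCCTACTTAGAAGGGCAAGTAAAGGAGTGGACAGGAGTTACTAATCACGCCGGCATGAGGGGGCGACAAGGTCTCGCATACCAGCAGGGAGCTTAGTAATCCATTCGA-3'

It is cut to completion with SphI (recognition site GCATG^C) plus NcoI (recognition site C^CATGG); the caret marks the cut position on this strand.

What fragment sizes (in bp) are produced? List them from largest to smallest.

SphI sites (GCATGC) start at positions 2, 90, 105.
SphI cuts after base 5 of each site (before the last base), so after positions 6, 94, 109.
The NcoI site (CCATGG) starts at position 43.
NcoI cuts after the first base of each site, so after position 43.
Combined cut positions: 6, 43, 94, 109.
Circular molecule, 4 cuts → 4 fragments:
  7–43 → 37 bp
  44–94 → 51 bp
  95–109 → 15 bp
  110–219 then 1–6 → 110 + 6 = 116 bp
Sorted largest to smallest: 116, 51, 37, 15 bp.

116, 51, 37, 15 bp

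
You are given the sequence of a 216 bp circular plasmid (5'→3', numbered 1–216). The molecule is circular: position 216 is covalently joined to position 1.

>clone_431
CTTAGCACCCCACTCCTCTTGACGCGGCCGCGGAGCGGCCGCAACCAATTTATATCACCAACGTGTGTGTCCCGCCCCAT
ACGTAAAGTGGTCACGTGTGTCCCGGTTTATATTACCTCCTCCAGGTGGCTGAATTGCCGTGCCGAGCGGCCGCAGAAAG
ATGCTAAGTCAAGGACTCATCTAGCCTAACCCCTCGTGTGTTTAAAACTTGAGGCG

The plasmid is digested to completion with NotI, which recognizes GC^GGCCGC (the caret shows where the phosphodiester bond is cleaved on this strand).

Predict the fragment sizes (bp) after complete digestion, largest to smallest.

112, 93, 11 bp

NotI sites (GCGGCCGC) start at positions 24, 35, 147.
NotI cuts after base 2 of each site, so after positions 25, 36, 148.
Circular molecule, 3 cuts → 3 fragments:
  26–36 → 11 bp
  37–148 → 112 bp
  149–216 then 1–25 → 68 + 25 = 93 bp
Sorted largest to smallest: 112, 93, 11 bp.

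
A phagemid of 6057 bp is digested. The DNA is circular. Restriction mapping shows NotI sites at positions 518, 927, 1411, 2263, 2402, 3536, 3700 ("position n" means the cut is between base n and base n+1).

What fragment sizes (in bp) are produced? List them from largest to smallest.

Circular molecule, 7 cuts → 7 fragments:
  927 − 518 = 409 bp
  1411 − 927 = 484 bp
  2263 − 1411 = 852 bp
  2402 − 2263 = 139 bp
  3536 − 2402 = 1134 bp
  3700 − 3536 = 164 bp
  wrap: 6057 − 3700 + 518 = 2875 bp
Sorted largest to smallest: 2875, 1134, 852, 484, 409, 164, 139 bp.

2875, 1134, 852, 484, 409, 164, 139 bp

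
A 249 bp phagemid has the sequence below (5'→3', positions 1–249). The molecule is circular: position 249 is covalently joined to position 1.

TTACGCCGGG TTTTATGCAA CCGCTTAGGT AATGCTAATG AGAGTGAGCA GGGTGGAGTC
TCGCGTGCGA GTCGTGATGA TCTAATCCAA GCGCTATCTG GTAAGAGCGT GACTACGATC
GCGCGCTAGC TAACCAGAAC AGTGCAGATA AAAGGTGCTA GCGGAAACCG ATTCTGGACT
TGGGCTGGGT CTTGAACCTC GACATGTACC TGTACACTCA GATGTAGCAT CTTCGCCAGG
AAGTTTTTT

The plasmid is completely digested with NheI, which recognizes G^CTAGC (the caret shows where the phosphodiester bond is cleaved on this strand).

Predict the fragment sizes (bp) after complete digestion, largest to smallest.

NheI sites (GCTAGC) start at positions 125, 157.
NheI cuts after the first base of each site, so after positions 125, 157.
Circular molecule, 2 cuts → 2 fragments:
  126–157 → 32 bp
  158–249 then 1–125 → 92 + 125 = 217 bp
Sorted largest to smallest: 217, 32 bp.

217, 32 bp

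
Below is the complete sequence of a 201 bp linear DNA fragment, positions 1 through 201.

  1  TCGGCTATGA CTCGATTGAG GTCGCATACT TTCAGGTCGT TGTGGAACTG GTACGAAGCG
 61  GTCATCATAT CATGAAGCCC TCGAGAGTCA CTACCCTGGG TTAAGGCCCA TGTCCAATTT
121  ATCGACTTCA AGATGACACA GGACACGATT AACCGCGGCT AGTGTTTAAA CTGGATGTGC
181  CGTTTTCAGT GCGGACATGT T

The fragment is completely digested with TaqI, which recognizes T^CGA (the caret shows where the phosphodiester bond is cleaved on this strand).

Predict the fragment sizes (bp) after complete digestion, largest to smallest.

79, 69, 41, 12 bp

TaqI sites (TCGA) start at positions 12, 81, 122.
TaqI cuts after the first base of each site, so after positions 12, 81, 122.
Linear molecule, 3 cuts → 4 fragments:
  1–12 → 12 bp
  13–81 → 69 bp
  82–122 → 41 bp
  123–201 → 79 bp
Sorted largest to smallest: 79, 69, 41, 12 bp.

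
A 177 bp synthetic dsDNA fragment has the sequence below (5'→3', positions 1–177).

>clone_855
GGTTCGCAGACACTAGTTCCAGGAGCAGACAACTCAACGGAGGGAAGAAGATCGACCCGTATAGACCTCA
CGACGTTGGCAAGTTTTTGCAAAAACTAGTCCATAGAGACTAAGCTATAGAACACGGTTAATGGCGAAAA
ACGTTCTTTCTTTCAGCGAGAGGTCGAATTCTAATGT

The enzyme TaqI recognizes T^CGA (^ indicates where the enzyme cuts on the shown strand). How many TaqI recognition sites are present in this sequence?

TCGA occurs starting at positions 52, 164.
TaqI cuts at 2 sites.

2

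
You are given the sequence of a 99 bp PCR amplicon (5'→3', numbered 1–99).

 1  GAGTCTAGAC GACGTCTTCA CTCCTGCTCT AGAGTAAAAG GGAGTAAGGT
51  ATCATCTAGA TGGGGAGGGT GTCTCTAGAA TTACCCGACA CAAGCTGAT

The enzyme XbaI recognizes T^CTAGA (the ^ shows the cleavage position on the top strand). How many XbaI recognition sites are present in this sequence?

4

TCTAGA occurs starting at positions 4, 28, 55, 74.
XbaI cuts at 4 sites.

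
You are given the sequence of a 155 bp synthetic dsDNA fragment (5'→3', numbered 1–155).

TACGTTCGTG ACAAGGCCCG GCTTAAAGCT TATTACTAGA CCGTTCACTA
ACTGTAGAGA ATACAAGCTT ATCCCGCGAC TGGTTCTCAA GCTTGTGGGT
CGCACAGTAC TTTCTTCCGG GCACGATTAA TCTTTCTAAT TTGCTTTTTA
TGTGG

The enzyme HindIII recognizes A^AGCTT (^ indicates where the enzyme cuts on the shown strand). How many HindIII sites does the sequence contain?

AAGCTT occurs starting at positions 26, 65, 89.
HindIII cuts at 3 sites.

3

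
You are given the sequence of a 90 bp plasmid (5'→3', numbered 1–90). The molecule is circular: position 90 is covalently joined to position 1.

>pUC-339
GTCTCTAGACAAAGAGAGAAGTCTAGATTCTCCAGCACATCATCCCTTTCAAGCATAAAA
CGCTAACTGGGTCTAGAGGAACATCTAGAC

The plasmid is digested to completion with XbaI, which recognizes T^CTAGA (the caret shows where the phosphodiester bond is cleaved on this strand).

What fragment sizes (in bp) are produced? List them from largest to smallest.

50, 18, 12, 10 bp

XbaI sites (TCTAGA) start at positions 4, 22, 72, 84.
XbaI cuts after the first base of each site, so after positions 4, 22, 72, 84.
Circular molecule, 4 cuts → 4 fragments:
  5–22 → 18 bp
  23–72 → 50 bp
  73–84 → 12 bp
  85–90 then 1–4 → 6 + 4 = 10 bp
Sorted largest to smallest: 50, 18, 12, 10 bp.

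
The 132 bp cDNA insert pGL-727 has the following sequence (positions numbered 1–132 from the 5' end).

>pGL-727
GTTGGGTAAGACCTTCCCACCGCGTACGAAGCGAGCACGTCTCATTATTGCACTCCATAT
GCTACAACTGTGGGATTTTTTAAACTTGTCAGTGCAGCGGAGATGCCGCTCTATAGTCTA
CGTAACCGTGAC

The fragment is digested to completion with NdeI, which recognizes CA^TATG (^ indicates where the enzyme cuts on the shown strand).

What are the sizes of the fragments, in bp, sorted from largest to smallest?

75, 57 bp

The NdeI site (CATATG) starts at position 56.
NdeI cuts after base 2 of each site, so after position 57.
Linear molecule, 1 cut → 2 fragments:
  1–57 → 57 bp
  58–132 → 75 bp
Sorted largest to smallest: 75, 57 bp.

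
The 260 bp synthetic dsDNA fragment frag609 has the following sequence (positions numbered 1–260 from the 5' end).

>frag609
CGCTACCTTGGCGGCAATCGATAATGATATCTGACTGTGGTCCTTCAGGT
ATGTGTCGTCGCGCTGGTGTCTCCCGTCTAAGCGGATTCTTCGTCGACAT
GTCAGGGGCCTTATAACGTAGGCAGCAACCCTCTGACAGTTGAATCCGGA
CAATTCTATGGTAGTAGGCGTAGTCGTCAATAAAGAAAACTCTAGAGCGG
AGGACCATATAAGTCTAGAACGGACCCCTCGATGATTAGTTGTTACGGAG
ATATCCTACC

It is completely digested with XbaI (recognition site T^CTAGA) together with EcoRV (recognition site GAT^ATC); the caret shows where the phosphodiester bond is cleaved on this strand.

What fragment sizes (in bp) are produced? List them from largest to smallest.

XbaI sites (TCTAGA) start at positions 191, 214.
XbaI cuts after the first base of each site, so after positions 191, 214.
EcoRV sites (GATATC) start at positions 26, 250.
EcoRV cuts after base 3 of each site, so after positions 28, 252.
Combined cut positions: 28, 191, 214, 252.
Linear molecule, 4 cuts → 5 fragments:
  1–28 → 28 bp
  29–191 → 163 bp
  192–214 → 23 bp
  215–252 → 38 bp
  253–260 → 8 bp
Sorted largest to smallest: 163, 38, 28, 23, 8 bp.

163, 38, 28, 23, 8 bp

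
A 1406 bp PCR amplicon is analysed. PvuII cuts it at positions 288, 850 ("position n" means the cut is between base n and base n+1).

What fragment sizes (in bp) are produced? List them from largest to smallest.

Linear molecule, 2 cuts → 3 fragments:
  288 − 0 = 288 bp
  850 − 288 = 562 bp
  1406 − 850 = 556 bp
Sorted largest to smallest: 562, 556, 288 bp.

562, 556, 288 bp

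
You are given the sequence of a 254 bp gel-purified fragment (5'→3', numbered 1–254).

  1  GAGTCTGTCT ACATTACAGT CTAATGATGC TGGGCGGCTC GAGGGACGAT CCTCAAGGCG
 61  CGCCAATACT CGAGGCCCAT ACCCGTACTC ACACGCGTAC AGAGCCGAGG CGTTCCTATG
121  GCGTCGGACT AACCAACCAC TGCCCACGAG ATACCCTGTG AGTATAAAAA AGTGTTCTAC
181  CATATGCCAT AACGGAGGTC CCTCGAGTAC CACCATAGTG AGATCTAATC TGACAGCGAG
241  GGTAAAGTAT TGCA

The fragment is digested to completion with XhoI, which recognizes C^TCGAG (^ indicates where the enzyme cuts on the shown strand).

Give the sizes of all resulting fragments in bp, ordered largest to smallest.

XhoI sites (CTCGAG) start at positions 38, 69, 202.
XhoI cuts after the first base of each site, so after positions 38, 69, 202.
Linear molecule, 3 cuts → 4 fragments:
  1–38 → 38 bp
  39–69 → 31 bp
  70–202 → 133 bp
  203–254 → 52 bp
Sorted largest to smallest: 133, 52, 38, 31 bp.

133, 52, 38, 31 bp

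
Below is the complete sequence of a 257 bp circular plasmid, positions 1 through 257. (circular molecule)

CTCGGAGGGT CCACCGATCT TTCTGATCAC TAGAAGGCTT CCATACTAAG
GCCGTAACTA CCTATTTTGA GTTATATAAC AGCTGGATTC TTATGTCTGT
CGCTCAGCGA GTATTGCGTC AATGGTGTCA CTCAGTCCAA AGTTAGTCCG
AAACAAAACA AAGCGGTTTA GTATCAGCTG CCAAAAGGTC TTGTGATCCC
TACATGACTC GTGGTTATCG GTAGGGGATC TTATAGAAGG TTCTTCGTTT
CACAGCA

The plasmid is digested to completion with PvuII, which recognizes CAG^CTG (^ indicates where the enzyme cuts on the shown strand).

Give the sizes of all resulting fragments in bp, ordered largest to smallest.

162, 95 bp

PvuII sites (CAGCTG) start at positions 80, 175.
PvuII cuts after base 3 of each site, so after positions 82, 177.
Circular molecule, 2 cuts → 2 fragments:
  83–177 → 95 bp
  178–257 then 1–82 → 80 + 82 = 162 bp
Sorted largest to smallest: 162, 95 bp.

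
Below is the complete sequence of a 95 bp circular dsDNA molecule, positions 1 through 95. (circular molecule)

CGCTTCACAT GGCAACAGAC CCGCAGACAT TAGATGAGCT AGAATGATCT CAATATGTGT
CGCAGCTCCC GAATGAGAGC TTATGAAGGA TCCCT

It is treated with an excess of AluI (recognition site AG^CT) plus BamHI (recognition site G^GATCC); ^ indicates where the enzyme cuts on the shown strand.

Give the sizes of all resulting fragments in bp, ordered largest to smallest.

AluI sites (AGCT) start at positions 37, 64, 78.
AluI cuts after base 2 of each site, so after positions 38, 65, 79.
The BamHI site (GGATCC) starts at position 88.
BamHI cuts after the first base of each site, so after position 88.
Combined cut positions: 38, 65, 79, 88.
Circular molecule, 4 cuts → 4 fragments:
  39–65 → 27 bp
  66–79 → 14 bp
  80–88 → 9 bp
  89–95 then 1–38 → 7 + 38 = 45 bp
Sorted largest to smallest: 45, 27, 14, 9 bp.

45, 27, 14, 9 bp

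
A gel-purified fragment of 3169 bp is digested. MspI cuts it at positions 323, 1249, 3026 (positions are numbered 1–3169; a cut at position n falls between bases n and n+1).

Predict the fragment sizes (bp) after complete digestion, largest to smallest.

1777, 926, 323, 143 bp

Linear molecule, 3 cuts → 4 fragments:
  323 − 0 = 323 bp
  1249 − 323 = 926 bp
  3026 − 1249 = 1777 bp
  3169 − 3026 = 143 bp
Sorted largest to smallest: 1777, 926, 323, 143 bp.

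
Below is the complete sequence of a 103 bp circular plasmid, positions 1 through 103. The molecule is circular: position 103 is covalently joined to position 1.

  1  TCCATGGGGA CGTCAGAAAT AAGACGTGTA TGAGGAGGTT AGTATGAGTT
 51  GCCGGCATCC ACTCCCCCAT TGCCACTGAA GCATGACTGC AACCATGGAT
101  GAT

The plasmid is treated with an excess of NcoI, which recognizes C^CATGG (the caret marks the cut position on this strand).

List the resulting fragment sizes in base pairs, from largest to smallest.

91, 12 bp

NcoI sites (CCATGG) start at positions 2, 93.
NcoI cuts after the first base of each site, so after positions 2, 93.
Circular molecule, 2 cuts → 2 fragments:
  3–93 → 91 bp
  94–103 then 1–2 → 10 + 2 = 12 bp
Sorted largest to smallest: 91, 12 bp.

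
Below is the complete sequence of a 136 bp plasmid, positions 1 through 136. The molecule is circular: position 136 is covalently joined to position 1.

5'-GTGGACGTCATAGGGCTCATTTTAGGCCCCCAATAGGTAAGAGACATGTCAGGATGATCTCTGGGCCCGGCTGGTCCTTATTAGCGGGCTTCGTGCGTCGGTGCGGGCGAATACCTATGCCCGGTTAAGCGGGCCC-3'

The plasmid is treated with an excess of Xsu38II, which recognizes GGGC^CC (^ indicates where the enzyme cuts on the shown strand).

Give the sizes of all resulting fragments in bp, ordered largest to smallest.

68, 68 bp

Xsu38II sites (GGGCCC) start at positions 63, 131.
Xsu38II cuts after base 4 of each site, so after positions 66, 134.
Circular molecule, 2 cuts → 2 fragments:
  67–134 → 68 bp
  135–136 then 1–66 → 2 + 66 = 68 bp
Sorted largest to smallest: 68, 68 bp.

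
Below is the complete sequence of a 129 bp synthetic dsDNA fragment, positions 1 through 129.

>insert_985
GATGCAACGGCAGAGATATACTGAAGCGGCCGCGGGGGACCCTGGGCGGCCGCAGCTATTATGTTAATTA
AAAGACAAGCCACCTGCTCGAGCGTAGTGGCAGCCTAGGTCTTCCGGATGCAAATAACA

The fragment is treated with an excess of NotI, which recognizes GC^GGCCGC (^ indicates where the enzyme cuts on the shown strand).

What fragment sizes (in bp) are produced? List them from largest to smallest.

NotI sites (GCGGCCGC) start at positions 26, 46.
NotI cuts after base 2 of each site, so after positions 27, 47.
Linear molecule, 2 cuts → 3 fragments:
  1–27 → 27 bp
  28–47 → 20 bp
  48–129 → 82 bp
Sorted largest to smallest: 82, 27, 20 bp.

82, 27, 20 bp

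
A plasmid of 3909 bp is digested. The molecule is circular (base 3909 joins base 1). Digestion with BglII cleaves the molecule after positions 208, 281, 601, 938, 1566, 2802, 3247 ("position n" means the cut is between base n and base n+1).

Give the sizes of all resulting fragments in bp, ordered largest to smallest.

1236, 870, 628, 445, 337, 320, 73 bp

Circular molecule, 7 cuts → 7 fragments:
  281 − 208 = 73 bp
  601 − 281 = 320 bp
  938 − 601 = 337 bp
  1566 − 938 = 628 bp
  2802 − 1566 = 1236 bp
  3247 − 2802 = 445 bp
  wrap: 3909 − 3247 + 208 = 870 bp
Sorted largest to smallest: 1236, 870, 628, 445, 337, 320, 73 bp.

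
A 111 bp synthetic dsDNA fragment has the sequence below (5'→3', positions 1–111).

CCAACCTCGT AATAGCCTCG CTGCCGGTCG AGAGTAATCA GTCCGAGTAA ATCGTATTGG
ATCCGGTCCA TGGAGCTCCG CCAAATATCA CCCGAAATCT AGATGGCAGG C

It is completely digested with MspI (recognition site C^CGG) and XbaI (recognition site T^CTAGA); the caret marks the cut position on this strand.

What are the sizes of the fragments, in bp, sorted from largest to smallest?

MspI sites (CCGG) start at positions 24, 63.
MspI cuts after the first base of each site, so after positions 24, 63.
The XbaI site (TCTAGA) starts at position 98.
XbaI cuts after the first base of each site, so after position 98.
Combined cut positions: 24, 63, 98.
Linear molecule, 3 cuts → 4 fragments:
  1–24 → 24 bp
  25–63 → 39 bp
  64–98 → 35 bp
  99–111 → 13 bp
Sorted largest to smallest: 39, 35, 24, 13 bp.

39, 35, 24, 13 bp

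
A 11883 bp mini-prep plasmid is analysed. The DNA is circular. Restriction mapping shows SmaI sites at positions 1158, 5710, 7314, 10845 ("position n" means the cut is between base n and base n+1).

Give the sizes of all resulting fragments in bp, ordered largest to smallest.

4552, 3531, 2196, 1604 bp

Circular molecule, 4 cuts → 4 fragments:
  5710 − 1158 = 4552 bp
  7314 − 5710 = 1604 bp
  10845 − 7314 = 3531 bp
  wrap: 11883 − 10845 + 1158 = 2196 bp
Sorted largest to smallest: 4552, 3531, 2196, 1604 bp.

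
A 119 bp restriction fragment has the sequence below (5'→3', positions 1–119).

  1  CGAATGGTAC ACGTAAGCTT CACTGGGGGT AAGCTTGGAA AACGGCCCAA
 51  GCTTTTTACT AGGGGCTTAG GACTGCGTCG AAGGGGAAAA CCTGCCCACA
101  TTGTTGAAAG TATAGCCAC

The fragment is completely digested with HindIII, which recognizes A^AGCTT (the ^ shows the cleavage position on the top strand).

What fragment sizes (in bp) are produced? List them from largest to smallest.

70, 18, 16, 15 bp

HindIII sites (AAGCTT) start at positions 15, 31, 49.
HindIII cuts after the first base of each site, so after positions 15, 31, 49.
Linear molecule, 3 cuts → 4 fragments:
  1–15 → 15 bp
  16–31 → 16 bp
  32–49 → 18 bp
  50–119 → 70 bp
Sorted largest to smallest: 70, 18, 16, 15 bp.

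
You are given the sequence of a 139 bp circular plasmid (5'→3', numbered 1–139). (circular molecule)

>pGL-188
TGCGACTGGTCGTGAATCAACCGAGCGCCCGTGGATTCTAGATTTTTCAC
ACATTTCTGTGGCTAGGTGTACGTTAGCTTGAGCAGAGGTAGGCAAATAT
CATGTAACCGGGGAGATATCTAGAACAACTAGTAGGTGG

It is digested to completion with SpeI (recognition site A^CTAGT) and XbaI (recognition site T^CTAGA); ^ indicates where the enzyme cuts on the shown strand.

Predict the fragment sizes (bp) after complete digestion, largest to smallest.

The SpeI site (ACTAGT) starts at position 128.
SpeI cuts after the first base of each site, so after position 128.
XbaI sites (TCTAGA) start at positions 37, 119.
XbaI cuts after the first base of each site, so after positions 37, 119.
Combined cut positions: 37, 119, 128.
Circular molecule, 3 cuts → 3 fragments:
  38–119 → 82 bp
  120–128 → 9 bp
  129–139 then 1–37 → 11 + 37 = 48 bp
Sorted largest to smallest: 82, 48, 9 bp.

82, 48, 9 bp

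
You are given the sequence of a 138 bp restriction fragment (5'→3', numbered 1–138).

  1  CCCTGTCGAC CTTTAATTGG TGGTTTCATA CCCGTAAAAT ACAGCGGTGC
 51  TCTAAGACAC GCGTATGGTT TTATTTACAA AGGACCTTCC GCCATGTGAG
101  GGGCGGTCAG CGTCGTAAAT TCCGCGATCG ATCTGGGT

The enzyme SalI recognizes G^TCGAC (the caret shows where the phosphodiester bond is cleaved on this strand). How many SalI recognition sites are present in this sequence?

GTCGAC occurs starting at position 5.
SalI cuts at 1 site.

1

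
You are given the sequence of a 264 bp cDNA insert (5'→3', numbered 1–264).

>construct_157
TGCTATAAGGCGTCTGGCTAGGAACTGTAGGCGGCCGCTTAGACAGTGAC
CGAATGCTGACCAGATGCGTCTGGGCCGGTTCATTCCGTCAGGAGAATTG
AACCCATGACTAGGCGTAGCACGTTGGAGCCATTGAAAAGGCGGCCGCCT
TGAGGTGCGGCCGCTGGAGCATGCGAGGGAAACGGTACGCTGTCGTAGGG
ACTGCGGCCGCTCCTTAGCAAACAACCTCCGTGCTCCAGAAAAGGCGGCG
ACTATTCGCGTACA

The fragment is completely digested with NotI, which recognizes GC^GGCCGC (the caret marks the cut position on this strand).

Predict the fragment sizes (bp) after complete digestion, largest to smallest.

NotI sites (GCGGCCGC) start at positions 31, 141, 157, 204.
NotI cuts after base 2 of each site, so after positions 32, 142, 158, 205.
Linear molecule, 4 cuts → 5 fragments:
  1–32 → 32 bp
  33–142 → 110 bp
  143–158 → 16 bp
  159–205 → 47 bp
  206–264 → 59 bp
Sorted largest to smallest: 110, 59, 47, 32, 16 bp.

110, 59, 47, 32, 16 bp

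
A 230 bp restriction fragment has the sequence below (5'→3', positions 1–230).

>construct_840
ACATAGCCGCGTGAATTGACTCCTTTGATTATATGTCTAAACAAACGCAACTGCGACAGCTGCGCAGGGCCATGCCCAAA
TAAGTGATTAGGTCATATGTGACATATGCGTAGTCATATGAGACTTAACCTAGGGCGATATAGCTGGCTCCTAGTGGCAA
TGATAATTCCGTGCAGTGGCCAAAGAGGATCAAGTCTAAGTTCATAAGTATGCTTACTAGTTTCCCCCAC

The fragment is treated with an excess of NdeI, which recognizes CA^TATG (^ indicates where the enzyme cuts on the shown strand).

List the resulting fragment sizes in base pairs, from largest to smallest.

NdeI sites (CATATG) start at positions 94, 103, 115.
NdeI cuts after base 2 of each site, so after positions 95, 104, 116.
Linear molecule, 3 cuts → 4 fragments:
  1–95 → 95 bp
  96–104 → 9 bp
  105–116 → 12 bp
  117–230 → 114 bp
Sorted largest to smallest: 114, 95, 12, 9 bp.

114, 95, 12, 9 bp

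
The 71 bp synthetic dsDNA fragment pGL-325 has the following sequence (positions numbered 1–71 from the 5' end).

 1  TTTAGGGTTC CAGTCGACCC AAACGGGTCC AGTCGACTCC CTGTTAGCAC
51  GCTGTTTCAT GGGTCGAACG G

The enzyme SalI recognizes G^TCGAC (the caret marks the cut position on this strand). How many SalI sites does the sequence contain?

2

GTCGAC occurs starting at positions 13, 32.
SalI cuts at 2 sites.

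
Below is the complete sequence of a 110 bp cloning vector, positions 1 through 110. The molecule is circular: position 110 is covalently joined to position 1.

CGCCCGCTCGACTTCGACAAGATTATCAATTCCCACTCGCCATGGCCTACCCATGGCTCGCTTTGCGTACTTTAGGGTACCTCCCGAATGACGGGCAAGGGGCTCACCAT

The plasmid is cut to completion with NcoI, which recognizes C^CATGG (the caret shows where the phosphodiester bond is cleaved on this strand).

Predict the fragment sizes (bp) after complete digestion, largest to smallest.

NcoI sites (CCATGG) start at positions 40, 51.
NcoI cuts after the first base of each site, so after positions 40, 51.
Circular molecule, 2 cuts → 2 fragments:
  41–51 → 11 bp
  52–110 then 1–40 → 59 + 40 = 99 bp
Sorted largest to smallest: 99, 11 bp.

99, 11 bp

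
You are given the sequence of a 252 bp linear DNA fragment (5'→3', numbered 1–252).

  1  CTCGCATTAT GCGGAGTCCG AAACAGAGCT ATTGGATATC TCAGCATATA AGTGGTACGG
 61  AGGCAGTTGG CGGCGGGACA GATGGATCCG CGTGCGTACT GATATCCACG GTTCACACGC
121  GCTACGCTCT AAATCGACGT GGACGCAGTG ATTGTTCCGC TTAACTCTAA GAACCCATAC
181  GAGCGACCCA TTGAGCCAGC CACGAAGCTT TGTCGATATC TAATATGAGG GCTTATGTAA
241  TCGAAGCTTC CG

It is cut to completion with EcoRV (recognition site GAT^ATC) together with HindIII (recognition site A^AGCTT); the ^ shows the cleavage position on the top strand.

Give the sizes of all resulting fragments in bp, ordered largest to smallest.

102, 66, 37, 27, 12, 8 bp

EcoRV sites (GATATC) start at positions 35, 101, 215.
EcoRV cuts after base 3 of each site, so after positions 37, 103, 217.
HindIII sites (AAGCTT) start at positions 205, 244.
HindIII cuts after the first base of each site, so after positions 205, 244.
Combined cut positions: 37, 103, 205, 217, 244.
Linear molecule, 5 cuts → 6 fragments:
  1–37 → 37 bp
  38–103 → 66 bp
  104–205 → 102 bp
  206–217 → 12 bp
  218–244 → 27 bp
  245–252 → 8 bp
Sorted largest to smallest: 102, 66, 37, 27, 12, 8 bp.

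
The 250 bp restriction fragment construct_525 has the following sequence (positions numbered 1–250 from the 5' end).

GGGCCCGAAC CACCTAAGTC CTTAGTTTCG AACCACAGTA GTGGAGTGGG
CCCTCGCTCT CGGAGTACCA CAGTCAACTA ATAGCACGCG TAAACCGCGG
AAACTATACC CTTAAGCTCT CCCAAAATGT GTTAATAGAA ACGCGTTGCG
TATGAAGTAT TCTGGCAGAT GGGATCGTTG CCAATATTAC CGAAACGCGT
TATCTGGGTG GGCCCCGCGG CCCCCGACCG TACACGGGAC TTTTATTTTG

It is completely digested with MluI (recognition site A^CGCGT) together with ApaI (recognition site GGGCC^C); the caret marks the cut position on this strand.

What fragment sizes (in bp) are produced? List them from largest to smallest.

MluI sites (ACGCGT) start at positions 86, 141, 195.
MluI cuts after the first base of each site, so after positions 86, 141, 195.
ApaI sites (GGGCCC) start at positions 1, 48, 210.
ApaI cuts after base 5 of each site (before the last base), so after positions 5, 52, 214.
Combined cut positions: 5, 52, 86, 141, 195, 214.
Linear molecule, 6 cuts → 7 fragments:
  1–5 → 5 bp
  6–52 → 47 bp
  53–86 → 34 bp
  87–141 → 55 bp
  142–195 → 54 bp
  196–214 → 19 bp
  215–250 → 36 bp
Sorted largest to smallest: 55, 54, 47, 36, 34, 19, 5 bp.

55, 54, 47, 36, 34, 19, 5 bp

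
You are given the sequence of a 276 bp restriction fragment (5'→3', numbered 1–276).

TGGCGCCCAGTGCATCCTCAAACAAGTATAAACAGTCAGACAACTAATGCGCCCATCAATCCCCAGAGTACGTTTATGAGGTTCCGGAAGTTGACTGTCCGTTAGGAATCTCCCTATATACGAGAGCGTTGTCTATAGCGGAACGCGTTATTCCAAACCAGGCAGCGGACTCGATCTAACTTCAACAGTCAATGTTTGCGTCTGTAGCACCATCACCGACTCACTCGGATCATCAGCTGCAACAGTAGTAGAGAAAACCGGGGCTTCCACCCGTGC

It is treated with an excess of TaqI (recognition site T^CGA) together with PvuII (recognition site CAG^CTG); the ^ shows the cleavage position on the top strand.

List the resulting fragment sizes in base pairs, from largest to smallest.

The TaqI site (TCGA) starts at position 171.
TaqI cuts after the first base of each site, so after position 171.
The PvuII site (CAGCTG) starts at position 234.
PvuII cuts after base 3 of each site, so after position 236.
Combined cut positions: 171, 236.
Linear molecule, 2 cuts → 3 fragments:
  1–171 → 171 bp
  172–236 → 65 bp
  237–276 → 40 bp
Sorted largest to smallest: 171, 65, 40 bp.

171, 65, 40 bp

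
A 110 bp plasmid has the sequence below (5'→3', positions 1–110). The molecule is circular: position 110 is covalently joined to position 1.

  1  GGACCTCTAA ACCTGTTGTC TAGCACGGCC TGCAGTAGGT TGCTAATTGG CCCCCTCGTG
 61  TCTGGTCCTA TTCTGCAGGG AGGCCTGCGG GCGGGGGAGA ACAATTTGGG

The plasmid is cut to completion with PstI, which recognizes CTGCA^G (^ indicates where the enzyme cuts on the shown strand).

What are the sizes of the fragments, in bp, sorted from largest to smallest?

PstI sites (CTGCAG) start at positions 30, 73.
PstI cuts after base 5 of each site (before the last base), so after positions 34, 77.
Circular molecule, 2 cuts → 2 fragments:
  35–77 → 43 bp
  78–110 then 1–34 → 33 + 34 = 67 bp
Sorted largest to smallest: 67, 43 bp.

67, 43 bp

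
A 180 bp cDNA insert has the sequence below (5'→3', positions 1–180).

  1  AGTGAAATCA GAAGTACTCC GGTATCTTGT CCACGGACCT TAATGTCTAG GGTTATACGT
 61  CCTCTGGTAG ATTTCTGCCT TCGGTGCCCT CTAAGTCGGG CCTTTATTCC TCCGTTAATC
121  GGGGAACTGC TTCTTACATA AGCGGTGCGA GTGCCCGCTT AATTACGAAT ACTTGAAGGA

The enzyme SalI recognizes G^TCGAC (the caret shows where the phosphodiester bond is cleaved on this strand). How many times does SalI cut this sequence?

No occurrence of GTCGAC is present in the sequence.
SalI does not cut: 0 sites.

0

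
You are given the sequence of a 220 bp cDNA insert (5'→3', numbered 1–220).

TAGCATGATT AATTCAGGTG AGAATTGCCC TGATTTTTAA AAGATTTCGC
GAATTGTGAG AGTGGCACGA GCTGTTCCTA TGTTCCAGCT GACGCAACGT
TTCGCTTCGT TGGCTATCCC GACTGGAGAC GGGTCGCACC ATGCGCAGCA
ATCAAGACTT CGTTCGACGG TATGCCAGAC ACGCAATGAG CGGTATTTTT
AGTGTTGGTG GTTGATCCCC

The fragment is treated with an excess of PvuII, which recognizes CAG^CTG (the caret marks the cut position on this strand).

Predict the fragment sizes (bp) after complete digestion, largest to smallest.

132, 88 bp

The PvuII site (CAGCTG) starts at position 86.
PvuII cuts after base 3 of each site, so after position 88.
Linear molecule, 1 cut → 2 fragments:
  1–88 → 88 bp
  89–220 → 132 bp
Sorted largest to smallest: 132, 88 bp.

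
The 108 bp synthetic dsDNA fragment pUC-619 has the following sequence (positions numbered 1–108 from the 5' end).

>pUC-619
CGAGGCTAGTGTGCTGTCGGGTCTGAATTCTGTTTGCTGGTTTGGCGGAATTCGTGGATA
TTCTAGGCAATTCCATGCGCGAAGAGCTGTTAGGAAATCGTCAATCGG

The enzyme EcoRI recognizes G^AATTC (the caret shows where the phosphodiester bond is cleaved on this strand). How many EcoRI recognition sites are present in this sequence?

2

GAATTC occurs starting at positions 25, 48.
EcoRI cuts at 2 sites.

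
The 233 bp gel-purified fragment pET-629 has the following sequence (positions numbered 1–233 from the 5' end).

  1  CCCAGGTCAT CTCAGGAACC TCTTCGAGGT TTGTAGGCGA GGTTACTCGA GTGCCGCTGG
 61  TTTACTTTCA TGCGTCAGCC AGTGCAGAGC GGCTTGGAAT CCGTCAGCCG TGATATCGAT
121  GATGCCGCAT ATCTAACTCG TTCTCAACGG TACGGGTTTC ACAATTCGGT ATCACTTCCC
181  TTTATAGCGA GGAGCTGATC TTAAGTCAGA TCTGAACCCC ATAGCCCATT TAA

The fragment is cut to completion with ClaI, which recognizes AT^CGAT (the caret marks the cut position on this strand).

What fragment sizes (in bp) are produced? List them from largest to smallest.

117, 116 bp

The ClaI site (ATCGAT) starts at position 115.
ClaI cuts after base 2 of each site, so after position 116.
Linear molecule, 1 cut → 2 fragments:
  1–116 → 116 bp
  117–233 → 117 bp
Sorted largest to smallest: 117, 116 bp.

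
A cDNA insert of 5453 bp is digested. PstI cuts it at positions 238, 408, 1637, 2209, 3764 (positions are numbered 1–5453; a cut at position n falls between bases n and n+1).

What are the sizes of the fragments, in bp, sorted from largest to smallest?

Linear molecule, 5 cuts → 6 fragments:
  238 − 0 = 238 bp
  408 − 238 = 170 bp
  1637 − 408 = 1229 bp
  2209 − 1637 = 572 bp
  3764 − 2209 = 1555 bp
  5453 − 3764 = 1689 bp
Sorted largest to smallest: 1689, 1555, 1229, 572, 238, 170 bp.

1689, 1555, 1229, 572, 238, 170 bp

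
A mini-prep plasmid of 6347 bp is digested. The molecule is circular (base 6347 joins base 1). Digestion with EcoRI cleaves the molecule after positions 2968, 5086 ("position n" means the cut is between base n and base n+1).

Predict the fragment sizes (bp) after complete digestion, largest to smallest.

Circular molecule, 2 cuts → 2 fragments:
  5086 − 2968 = 2118 bp
  wrap: 6347 − 5086 + 2968 = 4229 bp
Sorted largest to smallest: 4229, 2118 bp.

4229, 2118 bp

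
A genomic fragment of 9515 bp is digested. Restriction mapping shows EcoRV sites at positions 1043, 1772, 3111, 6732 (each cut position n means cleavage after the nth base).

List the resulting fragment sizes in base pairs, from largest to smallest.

3621, 2783, 1339, 1043, 729 bp

Linear molecule, 4 cuts → 5 fragments:
  1043 − 0 = 1043 bp
  1772 − 1043 = 729 bp
  3111 − 1772 = 1339 bp
  6732 − 3111 = 3621 bp
  9515 − 6732 = 2783 bp
Sorted largest to smallest: 3621, 2783, 1339, 1043, 729 bp.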